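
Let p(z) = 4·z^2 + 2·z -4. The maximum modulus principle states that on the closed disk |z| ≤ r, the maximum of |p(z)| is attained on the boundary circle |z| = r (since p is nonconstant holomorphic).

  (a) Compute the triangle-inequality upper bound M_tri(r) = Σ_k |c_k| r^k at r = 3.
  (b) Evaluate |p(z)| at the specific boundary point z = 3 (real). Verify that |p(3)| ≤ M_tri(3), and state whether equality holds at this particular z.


Coefficients: c_0 = -4, c_1 = 2, c_2 = 4. Radius r = 3.
Part (a). Triangle bound: M_tri(r) = Σ_k |c_k| r^k
  = |-4|·3^0 + |2|·3^1 + |4|·3^2
  = 4 + 6 + 36 = 46.
This bounds M(r) := max_{|z|=r} |p(z)| from above; equality holds iff all terms c_k z^k can be made to align in phase at a single z on |z|=r.
Part (b). At z = 3 (real, on the circle |z| = r):
  p(3) = (-4)·3^0 + (2)·3^1 + (4)·3^2 = 38.
  |p(3)| = 38.
Check: |p(3)| = 38 ≤ 46 = M_tri(3). ✓ Equality does not hold at z = 3 (the coefficients have mixed signs, so the terms do not all align in phase there).

M_tri(3) = 46; |p(3)| = 38; equality at z=3: no.


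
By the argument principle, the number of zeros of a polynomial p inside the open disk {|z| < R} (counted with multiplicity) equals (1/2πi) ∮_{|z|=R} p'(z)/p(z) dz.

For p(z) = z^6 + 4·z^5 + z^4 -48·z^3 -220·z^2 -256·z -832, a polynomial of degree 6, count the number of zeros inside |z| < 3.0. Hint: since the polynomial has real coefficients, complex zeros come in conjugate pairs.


The zeros of p are: 4, (-2 + 3i), (-2 - 3i), (0 + 2i), (0 - 2i), -4.
Their magnitudes are: 4, 3.606, 3.606, 2, 2, 4.
Zeros with |z| < R = 3.0: (0 + 2i), (0 - 2i).
Count = 2.
By the argument principle, (1/2πi) ∮_{|z|=R} p'(z)/p(z) dz equals exactly this count.

Number of zeros inside |z| < 3.0: 2.


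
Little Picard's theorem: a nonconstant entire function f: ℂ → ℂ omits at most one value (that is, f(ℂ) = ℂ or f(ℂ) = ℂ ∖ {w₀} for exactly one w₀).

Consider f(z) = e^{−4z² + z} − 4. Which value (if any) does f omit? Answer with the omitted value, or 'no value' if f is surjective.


Little Picard bounds the complement of f(ℂ) to at most one point.
The exponent g(z) = −4z² + z is a nonconstant polynomial, hence surjective onto ℂ. So e^{g(z)} takes every value in {e^w : w ∈ ℂ} = ℂ ∖ {0}. Adding -4 shifts the range to ℂ ∖ {-4}. f omits exactly -4.

Omitted value: -4.


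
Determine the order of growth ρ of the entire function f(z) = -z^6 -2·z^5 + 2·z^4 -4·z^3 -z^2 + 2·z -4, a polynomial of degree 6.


|f(z)| ≤ Σ|c_k|·r^k = O(r^6) as r → ∞. Polynomial growth is O(e^{r^ε}) for every ε > 0 (since r^6/e^{r^ε} → 0), so ρ ≤ ε for all ε > 0, i.e. ρ = 0. Every nonconstant polynomial has order 0.
Therefore ρ = 0.

Order ρ = 0.


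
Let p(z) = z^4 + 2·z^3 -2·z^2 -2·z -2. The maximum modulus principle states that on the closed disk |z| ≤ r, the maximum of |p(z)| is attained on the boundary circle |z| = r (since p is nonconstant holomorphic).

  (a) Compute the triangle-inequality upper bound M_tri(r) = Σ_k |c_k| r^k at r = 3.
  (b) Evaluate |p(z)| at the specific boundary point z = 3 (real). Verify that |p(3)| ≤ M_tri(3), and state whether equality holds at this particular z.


Coefficients: c_0 = -2, c_1 = -2, c_2 = -2, c_3 = 2, c_4 = 1. Radius r = 3.
Part (a). Triangle bound: M_tri(r) = Σ_k |c_k| r^k
  = |-2|·3^0 + |-2|·3^1 + |-2|·3^2 + |2|·3^3 + |1|·3^4
  = 2 + 6 + 18 + 54 + 81 = 161.
This bounds M(r) := max_{|z|=r} |p(z)| from above; equality holds iff all terms c_k z^k can be made to align in phase at a single z on |z|=r.
Part (b). At z = 3 (real, on the circle |z| = r):
  p(3) = (-2)·3^0 + (-2)·3^1 + (-2)·3^2 + (2)·3^3 + (1)·3^4 = 109.
  |p(3)| = 109.
Check: |p(3)| = 109 ≤ 161 = M_tri(3). ✓ Equality does not hold at z = 3 (the coefficients have mixed signs, so the terms do not all align in phase there).

M_tri(3) = 161; |p(3)| = 109; equality at z=3: no.


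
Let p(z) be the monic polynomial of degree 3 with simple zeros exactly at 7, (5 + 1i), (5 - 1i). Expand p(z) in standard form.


The polynomial is p(z) = ∏_{α ∈ S} (z − α), where S = {7, (5 + 1i), (5 - 1i)}.
Expanding the product yields: p(z) = z^3 -17·z^2 + 96·z -182.
Note conjugate pairs combine to real quadratics: (z − (5+1i))(z − (5−1i)) = z² − 10z + 26.
The resulting polynomial has degree 3 and real coefficients as required.

p(z) = z^3 -17·z^2 + 96·z -182.


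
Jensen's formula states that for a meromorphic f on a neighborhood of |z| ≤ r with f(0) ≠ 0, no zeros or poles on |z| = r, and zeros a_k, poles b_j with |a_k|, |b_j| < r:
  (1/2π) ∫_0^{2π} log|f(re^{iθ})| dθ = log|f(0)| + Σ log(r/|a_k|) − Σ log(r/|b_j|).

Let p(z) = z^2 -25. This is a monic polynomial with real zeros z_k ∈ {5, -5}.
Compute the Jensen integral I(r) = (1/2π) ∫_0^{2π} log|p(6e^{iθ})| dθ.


Zeros: -5, 5; r = 6.
Inside |z| < r: -5, 5. Outside (|z| ≥ r): ∅.
p(0) = -25, so log|p(0)| = log(25) = 3.2189.
Apply Jensen: I(r) = log|p(0)| + Σ_k log(r/|z_k|), summed over zeros inside |z| < r.
  log(r/|z_k|) for z_k = 5: log(6/5) = 0.1823
  log(r/|z_k|) for z_k = -5: log(6/5) = 0.1823
Sum over inside zeros: 0.3646.
I(r) = log|p(0)| + (inside sum) = 3.2189 + 0.3646 = 3.5835.
Closed form (all zeros inside, monic): I(r) = n·log(r) = 2·log(6) = 3.5835. ✓

I(r) ≈ 3.5835.


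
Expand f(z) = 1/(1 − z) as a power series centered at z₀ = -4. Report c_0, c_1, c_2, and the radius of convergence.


Let w = z − z₀, so z = z₀ + w.
Then 1 − z = 1 − (z₀ + w) = (1 − z₀) − w = 5 − w.
f(z) = 1/(5 − w) = (1/(5)) · 1/(1 − w/(5)) = Σ_{n≥0} w^n / (5)^(n+1).
So c_n = 1/(5)^(n+1):
  c_0 = 1/(5)^1 = 1/5.
  c_1 = 1/(5)^2 = 1/25.
  c_2 = 1/(5)^3 = 1/125.
The series is valid for |w/d| < 1, i.e. |z − z₀| < |d|.
Radius of convergence: R = |1 − z₀| = |5| = 5 (distance from z₀ to the singularity z = 1).

c_0 = 1/5, c_1 = 1/25, c_2 = 1/125; R = 5.


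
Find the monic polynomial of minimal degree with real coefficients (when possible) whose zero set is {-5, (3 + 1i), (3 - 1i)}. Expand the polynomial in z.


The polynomial is p(z) = ∏_{α ∈ S} (z − α), where S = {-5, (3 + 1i), (3 - 1i)}.
Expanding the product yields: p(z) = z^3 -z^2 -20·z + 50.
Note conjugate pairs combine to real quadratics: (z − (3+1i))(z − (3−1i)) = z² − 6z + 10.
The resulting polynomial has degree 3 and real coefficients as required.

p(z) = z^3 -z^2 -20·z + 50.


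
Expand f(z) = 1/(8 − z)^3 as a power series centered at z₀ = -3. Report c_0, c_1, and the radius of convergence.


Let w = z − z₀, so z = z₀ + w.
Then 8 − z = 8 − (z₀ + w) = (8 − z₀) − w = 11 − w.
f(z) = 1/(11 − w)^3 = (1/(11)^3) · (1 − w/(11))^{−3}.
By the binomial series (1−u)^{−3} = Σ_{n≥0} C(n+2, 2) u^n for |u|<1, with u = w/(11):
  c_n = C(n+2, 2) / (11)^(n+3).
  c_0 = 1/(11)^3 = 1/1331.
  c_1 = 3/(11)^4 = 3/14641.
The series is valid for |w/d| < 1, i.e. |z − z₀| < |d|.
Radius of convergence: R = |8 − z₀| = |11| = 11 (distance from z₀ to the singularity z = 8).

c_0 = 1/1331, c_1 = 3/14641; R = 11.


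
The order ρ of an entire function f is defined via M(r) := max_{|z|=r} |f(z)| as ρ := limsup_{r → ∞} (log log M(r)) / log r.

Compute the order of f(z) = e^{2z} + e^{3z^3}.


Each summand is entire of order 1 and 3 respectively (as in the single-exponential case). The order of a sum is at most the max of the orders, so ρ ≤ 3. For the lower bound: on |z|=r choose arg z so that 3z^3 is real positive; then |e^{3z^3}| = e^{3r^3} while |e^{2z}| ≤ e^{2r^1} = o(e^{3r^3}). So |f| ≥ e^{3r^3}(1 − o(1)) and ρ ≥ 3. Hence ρ = max(1, 3) = 3.
Therefore ρ = 3.

Order ρ = 3.


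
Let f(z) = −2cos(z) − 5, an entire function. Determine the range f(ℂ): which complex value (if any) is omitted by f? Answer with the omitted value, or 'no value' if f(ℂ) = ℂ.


Little Picard bounds the complement of f(ℂ) to at most one point.
cos is entire and surjective onto ℂ: for every w ∈ ℂ, cos(ζ) = w has a solution ζ ∈ ℂ (e.g., via the complex inverse arccos). With ζ = z this gives z = ζ/(1). Then -2·cos(z) takes every value in -2·ℂ = ℂ, and adding -5 is a bijection of ℂ. So f is surjective and omits no value. (Note: only on the real line is cos bounded by [−1, 1].)

Omitted value: no value.


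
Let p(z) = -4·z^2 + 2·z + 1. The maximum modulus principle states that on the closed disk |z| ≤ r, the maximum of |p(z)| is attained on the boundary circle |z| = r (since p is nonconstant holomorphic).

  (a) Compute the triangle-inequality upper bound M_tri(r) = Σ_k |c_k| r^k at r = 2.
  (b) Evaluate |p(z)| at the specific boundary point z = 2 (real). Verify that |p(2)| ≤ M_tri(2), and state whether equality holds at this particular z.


Coefficients: c_0 = 1, c_1 = 2, c_2 = -4. Radius r = 2.
Part (a). Triangle bound: M_tri(r) = Σ_k |c_k| r^k
  = |1|·2^0 + |2|·2^1 + |-4|·2^2
  = 1 + 4 + 16 = 21.
This bounds M(r) := max_{|z|=r} |p(z)| from above; equality holds iff all terms c_k z^k can be made to align in phase at a single z on |z|=r.
Part (b). At z = 2 (real, on the circle |z| = r):
  p(2) = (1)·2^0 + (2)·2^1 + (-4)·2^2 = -11.
  |p(2)| = 11.
Check: |p(2)| = 11 ≤ 21 = M_tri(2). ✓ Equality does not hold at z = 2 (the coefficients have mixed signs, so the terms do not all align in phase there).

M_tri(2) = 21; |p(2)| = 11; equality at z=2: no.


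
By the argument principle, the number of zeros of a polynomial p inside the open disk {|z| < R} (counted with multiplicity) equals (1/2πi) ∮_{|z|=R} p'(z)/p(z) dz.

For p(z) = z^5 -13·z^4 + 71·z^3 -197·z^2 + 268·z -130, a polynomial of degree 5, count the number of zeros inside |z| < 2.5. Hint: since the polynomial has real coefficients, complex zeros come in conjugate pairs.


The zeros of p are: (3 + 2i), (3 - 2i), (3 + 1i), (3 - 1i), 1.
Their magnitudes are: 3.606, 3.606, 3.162, 3.162, 1.
Zeros with |z| < R = 2.5: 1.
Count = 1.
By the argument principle, (1/2πi) ∮_{|z|=R} p'(z)/p(z) dz equals exactly this count.

Number of zeros inside |z| < 2.5: 1.


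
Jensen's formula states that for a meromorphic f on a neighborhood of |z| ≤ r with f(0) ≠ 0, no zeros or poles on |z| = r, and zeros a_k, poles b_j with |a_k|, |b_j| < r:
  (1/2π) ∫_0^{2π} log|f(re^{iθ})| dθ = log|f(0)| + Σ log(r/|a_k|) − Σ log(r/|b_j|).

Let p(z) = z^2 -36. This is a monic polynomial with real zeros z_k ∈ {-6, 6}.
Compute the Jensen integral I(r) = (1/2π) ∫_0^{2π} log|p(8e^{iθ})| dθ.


Zeros: -6, 6; r = 8.
Inside |z| < r: -6, 6. Outside (|z| ≥ r): ∅.
p(0) = -36, so log|p(0)| = log(36) = 3.5835.
Apply Jensen: I(r) = log|p(0)| + Σ_k log(r/|z_k|), summed over zeros inside |z| < r.
  log(r/|z_k|) for z_k = -6: log(8/6) = 0.2877
  log(r/|z_k|) for z_k = 6: log(8/6) = 0.2877
Sum over inside zeros: 0.5754.
I(r) = log|p(0)| + (inside sum) = 3.5835 + 0.5754 = 4.1589.
Closed form (all zeros inside, monic): I(r) = n·log(r) = 2·log(8) = 4.1589. ✓

I(r) ≈ 4.1589.


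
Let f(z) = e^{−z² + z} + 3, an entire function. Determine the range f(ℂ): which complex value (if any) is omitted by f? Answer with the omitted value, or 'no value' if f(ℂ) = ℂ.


Little Picard bounds the complement of f(ℂ) to at most one point.
The exponent g(z) = −z² + z is a nonconstant polynomial, hence surjective onto ℂ. So e^{g(z)} takes every value in {e^w : w ∈ ℂ} = ℂ ∖ {0}. Adding 3 shifts the range to ℂ ∖ {3}. f omits exactly 3.

Omitted value: 3.


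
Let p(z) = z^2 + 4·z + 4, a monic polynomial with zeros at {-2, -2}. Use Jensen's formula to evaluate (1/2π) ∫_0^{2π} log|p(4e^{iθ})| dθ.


Zeros: -2, -2; r = 4.
Inside |z| < r: -2, -2. Outside (|z| ≥ r): ∅.
p(0) = 4, so log|p(0)| = log(4) = 1.3863.
Apply Jensen: I(r) = log|p(0)| + Σ_k log(r/|z_k|), summed over zeros inside |z| < r.
  log(r/|z_k|) for z_k = -2: log(4/2) = 0.6931
  log(r/|z_k|) for z_k = -2: log(4/2) = 0.6931
Sum over inside zeros: 1.3863.
I(r) = log|p(0)| + (inside sum) = 1.3863 + 1.3863 = 2.7726.
Closed form (all zeros inside, monic): I(r) = n·log(r) = 2·log(4) = 2.7726. ✓

I(r) ≈ 2.7726.


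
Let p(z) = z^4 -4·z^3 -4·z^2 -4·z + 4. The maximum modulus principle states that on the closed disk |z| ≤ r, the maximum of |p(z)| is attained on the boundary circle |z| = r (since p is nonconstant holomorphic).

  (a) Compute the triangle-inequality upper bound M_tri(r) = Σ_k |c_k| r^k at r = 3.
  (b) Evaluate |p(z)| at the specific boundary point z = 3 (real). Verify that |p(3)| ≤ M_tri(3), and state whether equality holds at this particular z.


Coefficients: c_0 = 4, c_1 = -4, c_2 = -4, c_3 = -4, c_4 = 1. Radius r = 3.
Part (a). Triangle bound: M_tri(r) = Σ_k |c_k| r^k
  = |4|·3^0 + |-4|·3^1 + |-4|·3^2 + |-4|·3^3 + |1|·3^4
  = 4 + 12 + 36 + 108 + 81 = 241.
This bounds M(r) := max_{|z|=r} |p(z)| from above; equality holds iff all terms c_k z^k can be made to align in phase at a single z on |z|=r.
Part (b). At z = 3 (real, on the circle |z| = r):
  p(3) = (4)·3^0 + (-4)·3^1 + (-4)·3^2 + (-4)·3^3 + (1)·3^4 = -71.
  |p(3)| = 71.
Check: |p(3)| = 71 ≤ 241 = M_tri(3). ✓ Equality does not hold at z = 3 (the coefficients have mixed signs, so the terms do not all align in phase there).

M_tri(3) = 241; |p(3)| = 71; equality at z=3: no.


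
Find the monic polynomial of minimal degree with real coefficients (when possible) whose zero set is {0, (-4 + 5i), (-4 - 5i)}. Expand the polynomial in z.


The polynomial is p(z) = ∏_{α ∈ S} (z − α), where S = {0, (-4 + 5i), (-4 - 5i)}.
Expanding the product yields: p(z) = z^3 + 8·z^2 + 41·z.
Note conjugate pairs combine to real quadratics: (z − (-4+5i))(z − (-4−5i)) = z² + 8z + 41.
The resulting polynomial has degree 3 and real coefficients as required.

p(z) = z^3 + 8·z^2 + 41·z.


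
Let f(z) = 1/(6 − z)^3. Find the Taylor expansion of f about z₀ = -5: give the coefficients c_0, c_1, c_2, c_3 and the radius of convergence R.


Let w = z − z₀, so z = z₀ + w.
Then 6 − z = 6 − (z₀ + w) = (6 − z₀) − w = 11 − w.
f(z) = 1/(11 − w)^3 = (1/(11)^3) · (1 − w/(11))^{−3}.
By the binomial series (1−u)^{−3} = Σ_{n≥0} C(n+2, 2) u^n for |u|<1, with u = w/(11):
  c_n = C(n+2, 2) / (11)^(n+3).
  c_0 = 1/(11)^3 = 1/1331.
  c_1 = 3/(11)^4 = 3/14641.
  c_2 = 6/(11)^5 = 6/161051.
  c_3 = 10/(11)^6 = 10/1771561.
The series is valid for |w/d| < 1, i.e. |z − z₀| < |d|.
Radius of convergence: R = |6 − z₀| = |11| = 11 (distance from z₀ to the singularity z = 6).

c_0 = 1/1331, c_1 = 3/14641, c_2 = 6/161051, c_3 = 10/1771561; R = 11.


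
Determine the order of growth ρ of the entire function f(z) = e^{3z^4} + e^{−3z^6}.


Each summand is entire of order 4 and 6 respectively (as in the single-exponential case). The order of a sum is at most the max of the orders, so ρ ≤ 6. For the lower bound: on |z|=r choose arg z so that -3z^6 is real positive; then |e^{-3z^6}| = e^{3r^6} while |e^{3z^4}| ≤ e^{3r^4} = o(e^{3r^6}). So |f| ≥ e^{3r^6}(1 − o(1)) and ρ ≥ 6. Hence ρ = max(4, 6) = 6.
Therefore ρ = 6.

Order ρ = 6.


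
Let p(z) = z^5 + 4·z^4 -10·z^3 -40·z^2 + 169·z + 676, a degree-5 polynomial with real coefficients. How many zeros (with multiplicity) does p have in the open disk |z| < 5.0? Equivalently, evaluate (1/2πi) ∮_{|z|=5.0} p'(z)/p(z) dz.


The zeros of p are: -4, (-3 + 2i), (-3 - 2i), (3 + 2i), (3 - 2i).
Their magnitudes are: 4, 3.606, 3.606, 3.606, 3.606.
Zeros with |z| < R = 5.0: -4, (-3 + 2i), (-3 - 2i), (3 + 2i), (3 - 2i).
Count = 5.
By the argument principle, (1/2πi) ∮_{|z|=R} p'(z)/p(z) dz equals exactly this count.

Number of zeros inside |z| < 5.0: 5.


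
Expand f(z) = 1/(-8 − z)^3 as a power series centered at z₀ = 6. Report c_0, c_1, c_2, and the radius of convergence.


Let w = z − z₀, so z = z₀ + w.
Then -8 − z = -8 − (z₀ + w) = (-8 − z₀) − w = -14 − w.
f(z) = 1/(-14 − w)^3 = (1/(-14)^3) · (1 − w/(-14))^{−3}.
By the binomial series (1−u)^{−3} = Σ_{n≥0} C(n+2, 2) u^n for |u|<1, with u = w/(-14):
  c_n = C(n+2, 2) / (-14)^(n+3).
  c_0 = 1/(-14)^3 = -1/2744.
  c_1 = 3/(-14)^4 = 3/38416.
  c_2 = 6/(-14)^5 = -3/268912.
The series is valid for |w/d| < 1, i.e. |z − z₀| < |d|.
Radius of convergence: R = |-8 − z₀| = |-14| = 14 (distance from z₀ to the singularity z = -8).

c_0 = -1/2744, c_1 = 3/38416, c_2 = -3/268912; R = 14.


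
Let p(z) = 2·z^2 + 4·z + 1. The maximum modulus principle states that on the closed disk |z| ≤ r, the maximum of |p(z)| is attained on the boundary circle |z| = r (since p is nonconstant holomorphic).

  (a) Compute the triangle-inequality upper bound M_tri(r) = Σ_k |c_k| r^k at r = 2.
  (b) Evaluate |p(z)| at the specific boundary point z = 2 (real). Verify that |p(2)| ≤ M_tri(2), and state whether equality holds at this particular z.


Coefficients: c_0 = 1, c_1 = 4, c_2 = 2. Radius r = 2.
Part (a). Triangle bound: M_tri(r) = Σ_k |c_k| r^k
  = |1|·2^0 + |4|·2^1 + |2|·2^2
  = 1 + 8 + 8 = 17.
This bounds M(r) := max_{|z|=r} |p(z)| from above; equality holds iff all terms c_k z^k can be made to align in phase at a single z on |z|=r.
Part (b). At z = 2 (real, on the circle |z| = r):
  p(2) = (1)·2^0 + (4)·2^1 + (2)·2^2 = 17.
  |p(2)| = 17.
Since all nonzero coefficients share the same sign, |p(2)| = 17 = M_tri(2); the triangle bound is attained at z = 2, so in fact M(r) = 17.

M_tri(2) = 17; |p(2)| = 17; equality at z=2: yes.


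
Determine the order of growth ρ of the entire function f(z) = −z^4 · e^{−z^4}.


M(r) = max_{|z|=r} |-1|·|z|^4·|e^{−z^4}| = 1·r^4 · e^{1r^4} (the factors attain their maxima compatibly on |z|=r). Then log M(r) = log 1 + 4·log r + 1r^4, dominated by the last term, so log log M(r) ~ 4·log r. The polynomial factor -1z^4 contributes only a log r term and does not affect the order. ρ = 4.
Therefore ρ = 4.

Order ρ = 4.


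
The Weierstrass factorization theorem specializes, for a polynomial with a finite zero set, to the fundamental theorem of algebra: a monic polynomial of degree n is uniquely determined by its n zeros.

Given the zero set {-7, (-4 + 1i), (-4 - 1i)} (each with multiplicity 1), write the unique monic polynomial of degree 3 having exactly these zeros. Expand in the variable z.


The polynomial is p(z) = ∏_{α ∈ S} (z − α), where S = {-7, (-4 + 1i), (-4 - 1i)}.
Expanding the product yields: p(z) = z^3 + 15·z^2 + 73·z + 119.
Note conjugate pairs combine to real quadratics: (z − (-4+1i))(z − (-4−1i)) = z² + 8z + 17.
The resulting polynomial has degree 3 and real coefficients as required.

p(z) = z^3 + 15·z^2 + 73·z + 119.


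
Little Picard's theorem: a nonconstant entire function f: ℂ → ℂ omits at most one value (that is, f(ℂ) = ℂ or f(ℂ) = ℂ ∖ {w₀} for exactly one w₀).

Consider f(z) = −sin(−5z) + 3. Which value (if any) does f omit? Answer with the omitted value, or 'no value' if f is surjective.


Little Picard bounds the complement of f(ℂ) to at most one point.
sin is entire and surjective onto ℂ: for every w ∈ ℂ, sin(ζ) = w has a solution ζ ∈ ℂ (e.g., via the complex inverse arcsin). With ζ = −5z this gives z = ζ/(-5). Then -1·sin(−5z) takes every value in -1·ℂ = ℂ, and adding 3 is a bijection of ℂ. So f is surjective and omits no value. (Note: only on the real line is sin bounded by [−1, 1].)

Omitted value: no value.


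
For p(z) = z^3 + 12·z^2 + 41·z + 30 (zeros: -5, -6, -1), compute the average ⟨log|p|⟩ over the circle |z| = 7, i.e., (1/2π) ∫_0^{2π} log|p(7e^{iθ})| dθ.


Zeros: -6, -5, -1; r = 7.
Inside |z| < r: -6, -5, -1. Outside (|z| ≥ r): ∅.
p(0) = 30, so log|p(0)| = log(30) = 3.4012.
Apply Jensen: I(r) = log|p(0)| + Σ_k log(r/|z_k|), summed over zeros inside |z| < r.
  log(r/|z_k|) for z_k = -5: log(7/5) = 0.3365
  log(r/|z_k|) for z_k = -6: log(7/6) = 0.1542
  log(r/|z_k|) for z_k = -1: log(7/1) = 1.9459
Sum over inside zeros: 2.4365.
I(r) = log|p(0)| + (inside sum) = 3.4012 + 2.4365 = 5.8377.
Closed form (all zeros inside, monic): I(r) = n·log(r) = 3·log(7) = 5.8377. ✓

I(r) ≈ 5.8377.


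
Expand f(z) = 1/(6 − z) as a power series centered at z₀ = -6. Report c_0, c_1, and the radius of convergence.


Let w = z − z₀, so z = z₀ + w.
Then 6 − z = 6 − (z₀ + w) = (6 − z₀) − w = 12 − w.
f(z) = 1/(12 − w) = (1/(12)) · 1/(1 − w/(12)) = Σ_{n≥0} w^n / (12)^(n+1).
So c_n = 1/(12)^(n+1):
  c_0 = 1/(12)^1 = 1/12.
  c_1 = 1/(12)^2 = 1/144.
The series is valid for |w/d| < 1, i.e. |z − z₀| < |d|.
Radius of convergence: R = |6 − z₀| = |12| = 12 (distance from z₀ to the singularity z = 6).

c_0 = 1/12, c_1 = 1/144; R = 12.


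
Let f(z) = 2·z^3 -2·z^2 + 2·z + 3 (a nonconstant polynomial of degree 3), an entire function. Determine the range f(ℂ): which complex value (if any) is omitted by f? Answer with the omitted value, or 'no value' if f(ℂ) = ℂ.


Little Picard bounds the complement of f(ℂ) to at most one point.
For every w ∈ ℂ, the equation p(z) − w = 0 is a nonconstant polynomial in z and hence has at least one root by the fundamental theorem of algebra. So p is surjective onto ℂ, omitting no value.

Omitted value: no value.


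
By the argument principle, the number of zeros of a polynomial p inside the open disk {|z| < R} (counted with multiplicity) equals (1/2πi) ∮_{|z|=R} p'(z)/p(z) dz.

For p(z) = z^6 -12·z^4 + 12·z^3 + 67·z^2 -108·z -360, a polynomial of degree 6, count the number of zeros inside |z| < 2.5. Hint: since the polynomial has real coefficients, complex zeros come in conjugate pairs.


The zeros of p are: (-2 + 1i), (-2 - 1i), (2 + 2i), (2 - 2i), -3, 3.
Their magnitudes are: 2.236, 2.236, 2.828, 2.828, 3, 3.
Zeros with |z| < R = 2.5: (-2 + 1i), (-2 - 1i).
Count = 2.
By the argument principle, (1/2πi) ∮_{|z|=R} p'(z)/p(z) dz equals exactly this count.

Number of zeros inside |z| < 2.5: 2.


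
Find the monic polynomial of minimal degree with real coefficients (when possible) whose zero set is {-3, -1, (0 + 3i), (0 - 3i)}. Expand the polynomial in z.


The polynomial is p(z) = ∏_{α ∈ S} (z − α), where S = {-3, -1, (0 + 3i), (0 - 3i)}.
Expanding the product yields: p(z) = z^4 + 4·z^3 + 12·z^2 + 36·z + 27.
Note conjugate pairs combine to real quadratics: (z − (0+3i))(z − (0−3i)) = z² + 9.
The resulting polynomial has degree 4 and real coefficients as required.

p(z) = z^4 + 4·z^3 + 12·z^2 + 36·z + 27.


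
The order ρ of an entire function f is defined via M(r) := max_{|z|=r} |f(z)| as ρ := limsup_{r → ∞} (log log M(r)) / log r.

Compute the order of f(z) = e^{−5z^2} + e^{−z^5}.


Each summand is entire of order 2 and 5 respectively (as in the single-exponential case). The order of a sum is at most the max of the orders, so ρ ≤ 5. For the lower bound: on |z|=r choose arg z so that -1z^5 is real positive; then |e^{-1z^5}| = e^{1r^5} while |e^{-5z^2}| ≤ e^{5r^2} = o(e^{1r^5}). So |f| ≥ e^{1r^5}(1 − o(1)) and ρ ≥ 5. Hence ρ = max(2, 5) = 5.
Therefore ρ = 5.

Order ρ = 5.


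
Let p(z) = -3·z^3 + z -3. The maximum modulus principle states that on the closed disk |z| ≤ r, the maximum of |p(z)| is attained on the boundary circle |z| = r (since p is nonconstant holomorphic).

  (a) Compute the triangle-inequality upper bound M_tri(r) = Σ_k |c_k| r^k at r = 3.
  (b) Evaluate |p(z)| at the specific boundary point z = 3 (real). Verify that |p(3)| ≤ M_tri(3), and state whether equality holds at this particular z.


Coefficients: c_0 = -3, c_1 = 1, c_2 = 0, c_3 = -3. Radius r = 3.
Part (a). Triangle bound: M_tri(r) = Σ_k |c_k| r^k
  = |-3|·3^0 + |1|·3^1 + |0|·3^2 + |-3|·3^3
  = 3 + 3 + 0 + 81 = 87.
This bounds M(r) := max_{|z|=r} |p(z)| from above; equality holds iff all terms c_k z^k can be made to align in phase at a single z on |z|=r.
Part (b). At z = 3 (real, on the circle |z| = r):
  p(3) = (-3)·3^0 + (1)·3^1 + (0)·3^2 + (-3)·3^3 = -81.
  |p(3)| = 81.
Check: |p(3)| = 81 ≤ 87 = M_tri(3). ✓ Equality does not hold at z = 3 (the coefficients have mixed signs, so the terms do not all align in phase there).

M_tri(3) = 87; |p(3)| = 81; equality at z=3: no.


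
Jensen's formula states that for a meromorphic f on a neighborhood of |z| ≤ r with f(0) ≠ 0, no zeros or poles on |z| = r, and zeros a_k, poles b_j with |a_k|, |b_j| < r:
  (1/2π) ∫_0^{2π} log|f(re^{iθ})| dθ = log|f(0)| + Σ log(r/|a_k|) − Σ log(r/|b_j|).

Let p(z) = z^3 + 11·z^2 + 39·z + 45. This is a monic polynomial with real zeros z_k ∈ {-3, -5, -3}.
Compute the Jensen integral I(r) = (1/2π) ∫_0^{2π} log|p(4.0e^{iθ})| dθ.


Zeros: -5, -3, -3; r = 4.0.
Inside |z| < r: -3, -3. Outside (|z| ≥ r): -5.
p(0) = 45, so log|p(0)| = log(45) = 3.8067.
Apply Jensen: I(r) = log|p(0)| + Σ_k log(r/|z_k|), summed over zeros inside |z| < r.
  log(r/|z_k|) for z_k = -3: log(4.0/3) = 0.2877
  log(r/|z_k|) for z_k = -3: log(4.0/3) = 0.2877
  Outside zeros (-5) contribute nothing to the Jensen sum.
Sum over inside zeros: 0.5754.
I(r) = log|p(0)| + (inside sum) = 3.8067 + 0.5754 = 4.3820.
Note: since some zeros are outside |z| ≤ r, the simplified n·log(r) form does NOT apply — only the inside zeros contribute.

I(r) ≈ 4.3820.


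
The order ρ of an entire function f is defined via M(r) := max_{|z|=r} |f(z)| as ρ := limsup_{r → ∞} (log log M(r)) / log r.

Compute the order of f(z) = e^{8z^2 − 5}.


|e^{8z^2 − 5}| = e^{Re(8·z^2) + -5} ≤ e^{8|z|^2 + -5} = e^{8r^2 + -5} on |z| = r, so ρ ≤ 2. Choosing z on |z|=r so that 8·z^2 is real positive (always possible by picking arg z appropriately) gives |f(z)| = e^{8r^2 + -5}, matching the bound. The additive constant -5 does not affect log log M(r) ~ 2·log r. Hence ρ = 2.
Therefore ρ = 2.

Order ρ = 2.


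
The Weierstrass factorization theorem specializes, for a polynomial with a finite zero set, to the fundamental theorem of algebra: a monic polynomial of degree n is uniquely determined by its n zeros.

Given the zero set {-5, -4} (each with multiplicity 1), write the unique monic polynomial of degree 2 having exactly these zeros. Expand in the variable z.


The polynomial is p(z) = ∏_{α ∈ S} (z − α), where S = {-5, -4}.
Expanding the product yields: p(z) = z^2 + 9·z + 20.
The resulting polynomial has degree 2 and real coefficients as required.

p(z) = z^2 + 9·z + 20.


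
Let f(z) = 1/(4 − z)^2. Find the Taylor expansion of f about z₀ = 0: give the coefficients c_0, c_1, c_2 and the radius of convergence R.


Let w = z − z₀, so z = z₀ + w.
Then 4 − z = 4 − (z₀ + w) = (4 − z₀) − w = 4 − w.
f(z) = 1/(4 − w)^2 = (1/(4)^2) · (1 − w/(4))^{−2}.
By the binomial series (1−u)^{−2} = Σ_{n≥0} C(n+1, 1) u^n for |u|<1, with u = w/(4):
  c_n = C(n+1, 1) / (4)^(n+2).
  c_0 = 1/(4)^2 = 1/16.
  c_1 = 2/(4)^3 = 1/32.
  c_2 = 3/(4)^4 = 3/256.
The series is valid for |w/d| < 1, i.e. |z − z₀| < |d|.
Radius of convergence: R = |4 − z₀| = |4| = 4 (distance from z₀ to the singularity z = 4).

c_0 = 1/16, c_1 = 1/32, c_2 = 3/256; R = 4.


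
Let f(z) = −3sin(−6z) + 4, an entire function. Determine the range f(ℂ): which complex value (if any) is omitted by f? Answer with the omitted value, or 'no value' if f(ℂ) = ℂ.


Little Picard bounds the complement of f(ℂ) to at most one point.
sin is entire and surjective onto ℂ: for every w ∈ ℂ, sin(ζ) = w has a solution ζ ∈ ℂ (e.g., via the complex inverse arcsin). With ζ = −6z this gives z = ζ/(-6). Then -3·sin(−6z) takes every value in -3·ℂ = ℂ, and adding 4 is a bijection of ℂ. So f is surjective and omits no value. (Note: only on the real line is sin bounded by [−1, 1].)

Omitted value: no value.


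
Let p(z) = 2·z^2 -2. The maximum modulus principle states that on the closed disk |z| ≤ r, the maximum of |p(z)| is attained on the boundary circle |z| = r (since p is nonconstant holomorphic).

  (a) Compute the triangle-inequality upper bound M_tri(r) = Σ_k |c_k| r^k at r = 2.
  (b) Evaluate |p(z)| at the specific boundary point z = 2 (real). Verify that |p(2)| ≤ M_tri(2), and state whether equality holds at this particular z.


Coefficients: c_0 = -2, c_1 = 0, c_2 = 2. Radius r = 2.
Part (a). Triangle bound: M_tri(r) = Σ_k |c_k| r^k
  = |-2|·2^0 + |0|·2^1 + |2|·2^2
  = 2 + 0 + 8 = 10.
This bounds M(r) := max_{|z|=r} |p(z)| from above; equality holds iff all terms c_k z^k can be made to align in phase at a single z on |z|=r.
Part (b). At z = 2 (real, on the circle |z| = r):
  p(2) = (-2)·2^0 + (0)·2^1 + (2)·2^2 = 6.
  |p(2)| = 6.
Check: |p(2)| = 6 ≤ 10 = M_tri(2). ✓ Equality does not hold at z = 2 (the coefficients have mixed signs, so the terms do not all align in phase there).

M_tri(2) = 10; |p(2)| = 6; equality at z=2: no.


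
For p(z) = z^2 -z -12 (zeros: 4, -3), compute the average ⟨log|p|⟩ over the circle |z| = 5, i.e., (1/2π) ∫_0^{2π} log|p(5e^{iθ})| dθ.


Zeros: -3, 4; r = 5.
Inside |z| < r: -3, 4. Outside (|z| ≥ r): ∅.
p(0) = -12, so log|p(0)| = log(12) = 2.4849.
Apply Jensen: I(r) = log|p(0)| + Σ_k log(r/|z_k|), summed over zeros inside |z| < r.
  log(r/|z_k|) for z_k = 4: log(5/4) = 0.2231
  log(r/|z_k|) for z_k = -3: log(5/3) = 0.5108
Sum over inside zeros: 0.7340.
I(r) = log|p(0)| + (inside sum) = 2.4849 + 0.7340 = 3.2189.
Closed form (all zeros inside, monic): I(r) = n·log(r) = 2·log(5) = 3.2189. ✓

I(r) ≈ 3.2189.


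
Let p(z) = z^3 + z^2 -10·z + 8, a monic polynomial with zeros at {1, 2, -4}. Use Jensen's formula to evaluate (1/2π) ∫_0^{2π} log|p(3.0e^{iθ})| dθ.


Zeros: -4, 1, 2; r = 3.0.
Inside |z| < r: 1, 2. Outside (|z| ≥ r): -4.
p(0) = 8, so log|p(0)| = log(8) = 2.0794.
Apply Jensen: I(r) = log|p(0)| + Σ_k log(r/|z_k|), summed over zeros inside |z| < r.
  log(r/|z_k|) for z_k = 1: log(3.0/1) = 1.0986
  log(r/|z_k|) for z_k = 2: log(3.0/2) = 0.4055
  Outside zeros (-4) contribute nothing to the Jensen sum.
Sum over inside zeros: 1.5041.
I(r) = log|p(0)| + (inside sum) = 2.0794 + 1.5041 = 3.5835.
Note: since some zeros are outside |z| ≤ r, the simplified n·log(r) form does NOT apply — only the inside zeros contribute.

I(r) ≈ 3.5835.


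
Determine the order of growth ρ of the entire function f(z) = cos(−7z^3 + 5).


Write cos(w) = (e^{iw} ± e^{−iw})/(2 or 2i), so |cos(w)| ≤ e^{|w|}. With w = −7z^3 + 5, |w| ≤ 7r^3 + 5 on |z|=r, giving M(r) ≤ e^{7r^3 + 5} and ρ ≤ 3. For the lower bound, choose z on |z|=r with -7z^3 purely imaginary of modulus 7r^3; then |cos(−7z^3 + 5)| grows like e^{7r^3}/2, so ρ ≥ 3. Hence ρ = 3.
Therefore ρ = 3.

Order ρ = 3.


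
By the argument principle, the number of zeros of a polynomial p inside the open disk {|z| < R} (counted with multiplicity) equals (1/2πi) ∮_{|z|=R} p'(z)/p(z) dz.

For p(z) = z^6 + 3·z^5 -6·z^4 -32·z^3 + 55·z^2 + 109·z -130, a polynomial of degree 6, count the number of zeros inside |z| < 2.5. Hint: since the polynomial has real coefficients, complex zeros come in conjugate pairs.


The zeros of p are: 1, (-3 + 2i), (-3 - 2i), -2, (2 + 1i), (2 - 1i).
Their magnitudes are: 1, 3.606, 3.606, 2, 2.236, 2.236.
Zeros with |z| < R = 2.5: 1, -2, (2 + 1i), (2 - 1i).
Count = 4.
By the argument principle, (1/2πi) ∮_{|z|=R} p'(z)/p(z) dz equals exactly this count.

Number of zeros inside |z| < 2.5: 4.


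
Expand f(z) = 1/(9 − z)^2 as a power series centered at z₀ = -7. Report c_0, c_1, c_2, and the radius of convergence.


Let w = z − z₀, so z = z₀ + w.
Then 9 − z = 9 − (z₀ + w) = (9 − z₀) − w = 16 − w.
f(z) = 1/(16 − w)^2 = (1/(16)^2) · (1 − w/(16))^{−2}.
By the binomial series (1−u)^{−2} = Σ_{n≥0} C(n+1, 1) u^n for |u|<1, with u = w/(16):
  c_n = C(n+1, 1) / (16)^(n+2).
  c_0 = 1/(16)^2 = 1/256.
  c_1 = 2/(16)^3 = 1/2048.
  c_2 = 3/(16)^4 = 3/65536.
The series is valid for |w/d| < 1, i.e. |z − z₀| < |d|.
Radius of convergence: R = |9 − z₀| = |16| = 16 (distance from z₀ to the singularity z = 9).

c_0 = 1/256, c_1 = 1/2048, c_2 = 3/65536; R = 16.


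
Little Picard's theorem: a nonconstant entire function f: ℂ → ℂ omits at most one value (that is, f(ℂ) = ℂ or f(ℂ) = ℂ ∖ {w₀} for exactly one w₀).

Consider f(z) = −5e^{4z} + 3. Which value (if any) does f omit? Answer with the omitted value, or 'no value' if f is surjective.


Little Picard bounds the complement of f(ℂ) to at most one point.
e^{4z} is never zero on ℂ, so -5·e^{4z} takes every value in ℂ ∖ {0}. Adding 3 shifts the range to ℂ ∖ {3}. Thus f omits exactly the value 3.

Omitted value: 3.


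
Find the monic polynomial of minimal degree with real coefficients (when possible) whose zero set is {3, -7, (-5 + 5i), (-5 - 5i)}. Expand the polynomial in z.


The polynomial is p(z) = ∏_{α ∈ S} (z − α), where S = {3, -7, (-5 + 5i), (-5 - 5i)}.
Expanding the product yields: p(z) = z^4 + 14·z^3 + 69·z^2 -10·z -1050.
Note conjugate pairs combine to real quadratics: (z − (-5+5i))(z − (-5−5i)) = z² + 10z + 50.
The resulting polynomial has degree 4 and real coefficients as required.

p(z) = z^4 + 14·z^3 + 69·z^2 -10·z -1050.


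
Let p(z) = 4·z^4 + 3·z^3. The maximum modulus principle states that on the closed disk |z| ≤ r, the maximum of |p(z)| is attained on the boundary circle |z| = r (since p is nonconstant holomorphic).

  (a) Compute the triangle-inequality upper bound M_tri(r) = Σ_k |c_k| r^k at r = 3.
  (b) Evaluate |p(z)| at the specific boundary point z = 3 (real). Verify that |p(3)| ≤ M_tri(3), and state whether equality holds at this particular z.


Coefficients: c_0 = 0, c_1 = 0, c_2 = 0, c_3 = 3, c_4 = 4. Radius r = 3.
Part (a). Triangle bound: M_tri(r) = Σ_k |c_k| r^k
  = |0|·3^0 + |0|·3^1 + |0|·3^2 + |3|·3^3 + |4|·3^4
  = 0 + 0 + 0 + 81 + 324 = 405.
This bounds M(r) := max_{|z|=r} |p(z)| from above; equality holds iff all terms c_k z^k can be made to align in phase at a single z on |z|=r.
Part (b). At z = 3 (real, on the circle |z| = r):
  p(3) = (0)·3^0 + (0)·3^1 + (0)·3^2 + (3)·3^3 + (4)·3^4 = 405.
  |p(3)| = 405.
Since all nonzero coefficients share the same sign, |p(3)| = 405 = M_tri(3); the triangle bound is attained at z = 3, so in fact M(r) = 405.

M_tri(3) = 405; |p(3)| = 405; equality at z=3: yes.


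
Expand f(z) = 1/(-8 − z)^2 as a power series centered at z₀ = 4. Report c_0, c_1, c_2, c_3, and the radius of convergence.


Let w = z − z₀, so z = z₀ + w.
Then -8 − z = -8 − (z₀ + w) = (-8 − z₀) − w = -12 − w.
f(z) = 1/(-12 − w)^2 = (1/(-12)^2) · (1 − w/(-12))^{−2}.
By the binomial series (1−u)^{−2} = Σ_{n≥0} C(n+1, 1) u^n for |u|<1, with u = w/(-12):
  c_n = C(n+1, 1) / (-12)^(n+2).
  c_0 = 1/(-12)^2 = 1/144.
  c_1 = 2/(-12)^3 = -1/864.
  c_2 = 3/(-12)^4 = 1/6912.
  c_3 = 4/(-12)^5 = -1/62208.
The series is valid for |w/d| < 1, i.e. |z − z₀| < |d|.
Radius of convergence: R = |-8 − z₀| = |-12| = 12 (distance from z₀ to the singularity z = -8).

c_0 = 1/144, c_1 = -1/864, c_2 = 1/6912, c_3 = -1/62208; R = 12.


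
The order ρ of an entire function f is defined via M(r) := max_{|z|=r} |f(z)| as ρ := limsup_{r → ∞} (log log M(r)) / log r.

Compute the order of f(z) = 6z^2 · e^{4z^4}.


M(r) = max_{|z|=r} |6|·|z|^2·|e^{4z^4}| = 6·r^2 · e^{4r^4} (the factors attain their maxima compatibly on |z|=r). Then log M(r) = log 6 + 2·log r + 4r^4, dominated by the last term, so log log M(r) ~ 4·log r. The polynomial factor 6z^2 contributes only a log r term and does not affect the order. ρ = 4.
Therefore ρ = 4.

Order ρ = 4.


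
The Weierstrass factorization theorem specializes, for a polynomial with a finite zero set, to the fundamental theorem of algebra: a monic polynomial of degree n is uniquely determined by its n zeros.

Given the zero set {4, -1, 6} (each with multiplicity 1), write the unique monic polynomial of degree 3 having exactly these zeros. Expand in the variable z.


The polynomial is p(z) = ∏_{α ∈ S} (z − α), where S = {4, -1, 6}.
Expanding the product yields: p(z) = z^3 -9·z^2 + 14·z + 24.
The resulting polynomial has degree 3 and real coefficients as required.

p(z) = z^3 -9·z^2 + 14·z + 24.


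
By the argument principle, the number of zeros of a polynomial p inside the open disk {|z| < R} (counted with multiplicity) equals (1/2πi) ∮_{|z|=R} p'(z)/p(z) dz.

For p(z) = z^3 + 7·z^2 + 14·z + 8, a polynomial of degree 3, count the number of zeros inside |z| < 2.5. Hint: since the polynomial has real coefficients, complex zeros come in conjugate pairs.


The zeros of p are: -1, -4, -2.
Their magnitudes are: 1, 4, 2.
Zeros with |z| < R = 2.5: -1, -2.
Count = 2.
By the argument principle, (1/2πi) ∮_{|z|=R} p'(z)/p(z) dz equals exactly this count.

Number of zeros inside |z| < 2.5: 2.


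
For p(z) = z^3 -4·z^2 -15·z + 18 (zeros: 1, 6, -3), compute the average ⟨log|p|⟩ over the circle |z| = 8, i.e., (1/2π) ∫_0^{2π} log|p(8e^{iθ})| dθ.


Zeros: -3, 1, 6; r = 8.
Inside |z| < r: -3, 1, 6. Outside (|z| ≥ r): ∅.
p(0) = 18, so log|p(0)| = log(18) = 2.8904.
Apply Jensen: I(r) = log|p(0)| + Σ_k log(r/|z_k|), summed over zeros inside |z| < r.
  log(r/|z_k|) for z_k = 1: log(8/1) = 2.0794
  log(r/|z_k|) for z_k = 6: log(8/6) = 0.2877
  log(r/|z_k|) for z_k = -3: log(8/3) = 0.9808
Sum over inside zeros: 3.3480.
I(r) = log|p(0)| + (inside sum) = 2.8904 + 3.3480 = 6.2383.
Closed form (all zeros inside, monic): I(r) = n·log(r) = 3·log(8) = 6.2383. ✓

I(r) ≈ 6.2383.


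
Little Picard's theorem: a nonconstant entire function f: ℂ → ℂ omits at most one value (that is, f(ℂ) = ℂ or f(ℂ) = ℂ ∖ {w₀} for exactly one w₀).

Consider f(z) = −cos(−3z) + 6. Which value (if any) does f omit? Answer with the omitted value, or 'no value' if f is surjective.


Little Picard bounds the complement of f(ℂ) to at most one point.
cos is entire and surjective onto ℂ: for every w ∈ ℂ, cos(ζ) = w has a solution ζ ∈ ℂ (e.g., via the complex inverse arccos). With ζ = −3z this gives z = ζ/(-3). Then -1·cos(−3z) takes every value in -1·ℂ = ℂ, and adding 6 is a bijection of ℂ. So f is surjective and omits no value. (Note: only on the real line is cos bounded by [−1, 1].)

Omitted value: no value.


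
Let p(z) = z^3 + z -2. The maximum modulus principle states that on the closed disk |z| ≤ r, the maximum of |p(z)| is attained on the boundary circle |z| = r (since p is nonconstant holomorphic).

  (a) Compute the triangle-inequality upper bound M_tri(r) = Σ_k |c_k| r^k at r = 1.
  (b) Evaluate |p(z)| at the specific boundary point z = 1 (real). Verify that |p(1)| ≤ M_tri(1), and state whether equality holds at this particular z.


Coefficients: c_0 = -2, c_1 = 1, c_2 = 0, c_3 = 1. Radius r = 1.
Part (a). Triangle bound: M_tri(r) = Σ_k |c_k| r^k
  = |-2|·1^0 + |1|·1^1 + |0|·1^2 + |1|·1^3
  = 2 + 1 + 0 + 1 = 4.
This bounds M(r) := max_{|z|=r} |p(z)| from above; equality holds iff all terms c_k z^k can be made to align in phase at a single z on |z|=r.
Part (b). At z = 1 (real, on the circle |z| = r):
  p(1) = (-2)·1^0 + (1)·1^1 + (0)·1^2 + (1)·1^3 = 0.
  |p(1)| = 0.
Check: |p(1)| = 0 ≤ 4 = M_tri(1). ✓ Equality does not hold at z = 1 (the coefficients have mixed signs, so the terms do not all align in phase there).

M_tri(1) = 4; |p(1)| = 0; equality at z=1: no.


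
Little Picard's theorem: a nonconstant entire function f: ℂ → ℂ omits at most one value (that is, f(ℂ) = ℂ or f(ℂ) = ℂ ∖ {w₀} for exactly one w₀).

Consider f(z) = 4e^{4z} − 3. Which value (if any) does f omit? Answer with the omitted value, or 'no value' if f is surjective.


Little Picard bounds the complement of f(ℂ) to at most one point.
e^{4z} is never zero on ℂ, so 4·e^{4z} takes every value in ℂ ∖ {0}. Adding -3 shifts the range to ℂ ∖ {-3}. Thus f omits exactly the value -3.

Omitted value: -3.


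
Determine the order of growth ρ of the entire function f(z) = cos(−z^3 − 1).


Write cos(w) = (e^{iw} ± e^{−iw})/(2 or 2i), so |cos(w)| ≤ e^{|w|}. With w = −z^3 − 1, |w| ≤ 1r^3 + 1 on |z|=r, giving M(r) ≤ e^{1r^3 + 1} and ρ ≤ 3. For the lower bound, choose z on |z|=r with -1z^3 purely imaginary of modulus 1r^3; then |cos(−z^3 − 1)| grows like e^{1r^3}/2, so ρ ≥ 3. Hence ρ = 3.
Therefore ρ = 3.

Order ρ = 3.
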